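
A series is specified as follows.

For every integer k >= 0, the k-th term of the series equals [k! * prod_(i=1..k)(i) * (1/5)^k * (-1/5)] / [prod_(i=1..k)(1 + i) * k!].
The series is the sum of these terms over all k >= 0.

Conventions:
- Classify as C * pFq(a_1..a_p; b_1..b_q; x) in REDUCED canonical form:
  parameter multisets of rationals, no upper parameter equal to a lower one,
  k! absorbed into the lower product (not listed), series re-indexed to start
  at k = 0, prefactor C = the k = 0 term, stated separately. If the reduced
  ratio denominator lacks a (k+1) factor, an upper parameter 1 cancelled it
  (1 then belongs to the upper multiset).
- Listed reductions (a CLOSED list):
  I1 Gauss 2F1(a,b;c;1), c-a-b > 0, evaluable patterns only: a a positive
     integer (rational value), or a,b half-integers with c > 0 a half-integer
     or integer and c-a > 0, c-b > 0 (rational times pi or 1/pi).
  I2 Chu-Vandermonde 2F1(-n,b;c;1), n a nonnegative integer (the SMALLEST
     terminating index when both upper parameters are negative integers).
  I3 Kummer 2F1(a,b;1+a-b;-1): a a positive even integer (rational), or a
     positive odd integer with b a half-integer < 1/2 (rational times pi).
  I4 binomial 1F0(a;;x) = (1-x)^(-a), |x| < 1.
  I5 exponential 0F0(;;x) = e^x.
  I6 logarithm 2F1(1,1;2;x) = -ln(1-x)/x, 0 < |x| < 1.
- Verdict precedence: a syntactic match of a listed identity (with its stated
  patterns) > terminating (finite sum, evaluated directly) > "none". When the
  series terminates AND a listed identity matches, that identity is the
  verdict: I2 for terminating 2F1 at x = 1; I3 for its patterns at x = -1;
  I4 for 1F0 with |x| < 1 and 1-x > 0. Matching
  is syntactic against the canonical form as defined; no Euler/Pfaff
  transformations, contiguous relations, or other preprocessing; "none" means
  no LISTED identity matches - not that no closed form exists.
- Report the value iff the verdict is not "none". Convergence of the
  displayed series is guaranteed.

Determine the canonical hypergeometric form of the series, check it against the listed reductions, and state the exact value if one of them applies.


The series (x = 1/5) is 2F1: upper {1, 1}, lower {2}, prefactor -1/5. Verdict: this is the I6 logarithm reduction (the logarithm: parameters (1,1;2), x = 1/5). Exact value: ln(4/5).

Key observation: from the first term -1/5: the lower running product (C = -1/5) is a rising factorial.
Step ratio: r(k) = (1/5) * (k+1) (k+1) / [(k+2) (k+1)] - rational in k, leading ratio (1/5); with t_0 = -1/5, classification follows.


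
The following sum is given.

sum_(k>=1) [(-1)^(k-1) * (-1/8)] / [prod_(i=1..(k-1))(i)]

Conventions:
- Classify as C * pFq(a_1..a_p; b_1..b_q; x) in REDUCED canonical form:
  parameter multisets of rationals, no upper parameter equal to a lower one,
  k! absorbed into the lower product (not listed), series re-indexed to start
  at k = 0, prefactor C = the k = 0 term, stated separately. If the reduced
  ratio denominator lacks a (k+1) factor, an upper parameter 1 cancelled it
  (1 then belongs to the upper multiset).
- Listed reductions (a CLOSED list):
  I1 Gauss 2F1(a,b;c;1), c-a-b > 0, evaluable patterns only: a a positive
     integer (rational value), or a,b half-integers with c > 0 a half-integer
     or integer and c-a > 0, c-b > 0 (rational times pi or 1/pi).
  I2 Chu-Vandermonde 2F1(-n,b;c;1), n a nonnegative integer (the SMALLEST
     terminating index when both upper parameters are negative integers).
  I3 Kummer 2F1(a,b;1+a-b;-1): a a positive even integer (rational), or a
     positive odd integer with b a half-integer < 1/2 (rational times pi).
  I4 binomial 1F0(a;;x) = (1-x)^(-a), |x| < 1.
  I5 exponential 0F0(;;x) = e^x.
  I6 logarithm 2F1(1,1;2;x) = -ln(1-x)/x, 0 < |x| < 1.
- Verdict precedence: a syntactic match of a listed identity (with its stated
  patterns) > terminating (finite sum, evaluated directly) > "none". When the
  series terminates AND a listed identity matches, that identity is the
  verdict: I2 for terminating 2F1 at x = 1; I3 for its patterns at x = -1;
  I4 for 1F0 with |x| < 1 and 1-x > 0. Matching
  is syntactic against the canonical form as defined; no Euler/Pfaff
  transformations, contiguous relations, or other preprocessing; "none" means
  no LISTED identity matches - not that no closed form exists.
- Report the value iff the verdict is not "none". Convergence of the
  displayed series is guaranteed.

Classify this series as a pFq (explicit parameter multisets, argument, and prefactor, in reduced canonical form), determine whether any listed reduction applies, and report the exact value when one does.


Key observation: with t_0 = -1/8, the product of the first k integers (prefactor -1/8) is k!.
Adjacent-term ratio: r(k) = (-1) * 1 / [(k+1)] - rational in k, leading ratio (-1); with t_0 = -1/8, classification follows.

x = -1 here; the reduced form reads 0F0, upper {-}, lower {-}, C = -1/8. Verdict (x = -1): exponential (I5) applies (the 0F0 exponential series at x = -1). Hence: (-1/8) * e^(-1).


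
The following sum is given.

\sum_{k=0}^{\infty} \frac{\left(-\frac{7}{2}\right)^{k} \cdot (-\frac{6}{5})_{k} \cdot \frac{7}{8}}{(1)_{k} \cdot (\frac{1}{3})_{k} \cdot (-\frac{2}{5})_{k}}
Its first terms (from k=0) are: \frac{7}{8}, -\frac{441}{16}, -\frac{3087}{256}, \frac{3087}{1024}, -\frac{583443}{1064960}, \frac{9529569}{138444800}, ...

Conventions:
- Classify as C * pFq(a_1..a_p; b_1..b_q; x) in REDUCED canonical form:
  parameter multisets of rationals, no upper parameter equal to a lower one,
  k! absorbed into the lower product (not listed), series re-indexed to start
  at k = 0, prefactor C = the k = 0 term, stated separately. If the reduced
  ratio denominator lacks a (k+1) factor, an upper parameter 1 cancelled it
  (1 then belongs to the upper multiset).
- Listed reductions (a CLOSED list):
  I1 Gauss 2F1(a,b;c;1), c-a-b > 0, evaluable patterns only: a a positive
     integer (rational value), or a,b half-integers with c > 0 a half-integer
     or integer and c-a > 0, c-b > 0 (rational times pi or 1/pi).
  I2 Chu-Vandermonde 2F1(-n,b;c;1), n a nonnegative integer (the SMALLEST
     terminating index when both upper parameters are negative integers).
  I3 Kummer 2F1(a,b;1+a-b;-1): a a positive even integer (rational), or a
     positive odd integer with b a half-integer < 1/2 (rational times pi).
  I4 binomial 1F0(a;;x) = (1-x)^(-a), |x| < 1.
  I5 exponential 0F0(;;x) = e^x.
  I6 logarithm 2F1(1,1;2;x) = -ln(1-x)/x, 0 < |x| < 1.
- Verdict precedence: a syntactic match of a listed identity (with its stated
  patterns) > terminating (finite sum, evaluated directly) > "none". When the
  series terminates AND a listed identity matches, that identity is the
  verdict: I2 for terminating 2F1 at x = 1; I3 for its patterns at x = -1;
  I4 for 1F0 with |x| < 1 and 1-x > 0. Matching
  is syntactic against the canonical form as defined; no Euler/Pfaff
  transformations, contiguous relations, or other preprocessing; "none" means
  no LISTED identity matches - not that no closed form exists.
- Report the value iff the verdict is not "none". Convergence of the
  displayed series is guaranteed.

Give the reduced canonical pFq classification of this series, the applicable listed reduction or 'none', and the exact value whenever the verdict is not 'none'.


With C = \frac{7}{8}: the canonical form is 1F2(-\frac{6}{5}; -\frac{2}{5}, \frac{1}{3}; -\frac{7}{2}). Verdict: none - this 1F2 at x = -\frac{7}{2} matches no listed pattern, and upper {-\frac{6}{5}} holds no stopper.

Key observation: with t_0 = \frac{7}{8}, (1)_k (prefactor 7/8) is k! itself.
Ratio: r(k) = -\frac{7}{2} * (k-\frac{6}{5}) / [(k-\frac{2}{5}) (k+\frac{1}{3}) (k+1)] ; factor over Q: parameters, x = -\frac{7}{2}, and C = \frac{7}{8}.


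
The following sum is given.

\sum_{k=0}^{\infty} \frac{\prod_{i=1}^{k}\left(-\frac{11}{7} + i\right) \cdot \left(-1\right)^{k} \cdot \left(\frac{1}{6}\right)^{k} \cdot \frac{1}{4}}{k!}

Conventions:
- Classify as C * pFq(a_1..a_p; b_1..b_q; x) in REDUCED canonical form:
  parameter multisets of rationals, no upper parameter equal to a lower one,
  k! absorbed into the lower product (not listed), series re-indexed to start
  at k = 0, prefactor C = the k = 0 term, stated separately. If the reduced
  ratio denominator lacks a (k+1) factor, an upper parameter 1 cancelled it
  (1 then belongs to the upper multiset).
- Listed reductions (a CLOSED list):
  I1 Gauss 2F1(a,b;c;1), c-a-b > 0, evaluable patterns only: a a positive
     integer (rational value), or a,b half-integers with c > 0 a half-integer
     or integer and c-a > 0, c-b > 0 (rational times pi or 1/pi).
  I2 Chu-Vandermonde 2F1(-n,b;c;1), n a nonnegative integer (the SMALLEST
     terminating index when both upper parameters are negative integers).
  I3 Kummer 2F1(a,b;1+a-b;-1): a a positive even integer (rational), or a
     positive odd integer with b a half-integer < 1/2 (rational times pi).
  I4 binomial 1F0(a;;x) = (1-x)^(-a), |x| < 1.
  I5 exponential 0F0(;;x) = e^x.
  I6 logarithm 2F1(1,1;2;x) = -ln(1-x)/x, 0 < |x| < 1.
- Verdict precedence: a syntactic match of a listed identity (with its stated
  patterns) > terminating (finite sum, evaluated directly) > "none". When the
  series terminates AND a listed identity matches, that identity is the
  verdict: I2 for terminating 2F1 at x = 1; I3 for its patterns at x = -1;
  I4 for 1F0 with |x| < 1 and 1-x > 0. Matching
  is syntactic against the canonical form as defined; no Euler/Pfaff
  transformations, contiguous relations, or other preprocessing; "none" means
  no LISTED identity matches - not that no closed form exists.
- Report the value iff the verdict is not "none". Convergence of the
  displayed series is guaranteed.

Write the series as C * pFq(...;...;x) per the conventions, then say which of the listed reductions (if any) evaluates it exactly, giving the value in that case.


Classification (C = \frac{1}{4}): 1F0 with upper {-\frac{4}{7}}, lower {-}, argument x = -\frac{1}{6}. Verdict: this is the I4 binomial reduction (the 1F0 binomial series: exponent 4/7, x = -\frac{1}{6}). Sum: \frac{1}{4} \cdot \left(\frac{7}{6}\right)^{\frac{4}{7}}.

Key step: x = -\frac{1}{6} and the (-1)^k factor (C = 1/4) folds into the argument's sign.
Consecutive-term ratio: r(k) = -\frac{1}{6} * (k-\frac{4}{7}) / [(k+1)] - poly over poly, x = -\frac{1}{6} from leading terms; C = \frac{1}{4} at k = 0.


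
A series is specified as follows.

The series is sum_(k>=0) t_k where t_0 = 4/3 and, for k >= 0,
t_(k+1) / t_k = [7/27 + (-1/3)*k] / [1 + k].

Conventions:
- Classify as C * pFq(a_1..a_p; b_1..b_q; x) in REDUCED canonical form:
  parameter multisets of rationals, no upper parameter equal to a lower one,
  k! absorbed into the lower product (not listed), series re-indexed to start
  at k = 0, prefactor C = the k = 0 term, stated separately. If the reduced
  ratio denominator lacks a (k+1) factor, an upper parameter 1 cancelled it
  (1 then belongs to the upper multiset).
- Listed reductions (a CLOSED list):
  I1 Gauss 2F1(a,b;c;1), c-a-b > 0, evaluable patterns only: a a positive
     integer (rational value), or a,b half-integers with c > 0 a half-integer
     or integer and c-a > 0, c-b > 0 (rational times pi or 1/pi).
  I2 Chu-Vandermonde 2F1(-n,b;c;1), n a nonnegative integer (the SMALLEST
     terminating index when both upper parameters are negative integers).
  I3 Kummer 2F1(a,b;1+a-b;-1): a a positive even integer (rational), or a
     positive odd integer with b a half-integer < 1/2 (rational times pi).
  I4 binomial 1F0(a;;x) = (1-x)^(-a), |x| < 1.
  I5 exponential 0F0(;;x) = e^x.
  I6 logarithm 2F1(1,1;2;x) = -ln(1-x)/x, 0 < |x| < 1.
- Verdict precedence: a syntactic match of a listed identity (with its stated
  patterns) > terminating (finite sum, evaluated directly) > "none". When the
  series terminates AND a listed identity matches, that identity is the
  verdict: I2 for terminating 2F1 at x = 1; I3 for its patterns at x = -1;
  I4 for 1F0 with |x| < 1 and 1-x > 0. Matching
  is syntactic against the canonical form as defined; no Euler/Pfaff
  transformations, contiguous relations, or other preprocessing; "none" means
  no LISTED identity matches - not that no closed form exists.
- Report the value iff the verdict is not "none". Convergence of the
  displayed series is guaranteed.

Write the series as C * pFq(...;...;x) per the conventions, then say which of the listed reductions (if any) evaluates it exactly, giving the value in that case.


With C = 4/3: the canonical form is 1F0(-7/9; -; -1/3). Verdict: this is the I4 binomial reduction (the 1F0 binomial series: exponent 7/9, x = -1/3). Hence: (4/3) * (4/3)^(7/9).

First insight: x = (-1/3) and factor the ratio over Q (C = 4/3): negated roots = parameters.
Adjacent-term ratio: r(k) = (-1/3) * (k-7/9) / [(k+1)] - rational; roots negated = parameters, x = (-1/3), C = 4/3.


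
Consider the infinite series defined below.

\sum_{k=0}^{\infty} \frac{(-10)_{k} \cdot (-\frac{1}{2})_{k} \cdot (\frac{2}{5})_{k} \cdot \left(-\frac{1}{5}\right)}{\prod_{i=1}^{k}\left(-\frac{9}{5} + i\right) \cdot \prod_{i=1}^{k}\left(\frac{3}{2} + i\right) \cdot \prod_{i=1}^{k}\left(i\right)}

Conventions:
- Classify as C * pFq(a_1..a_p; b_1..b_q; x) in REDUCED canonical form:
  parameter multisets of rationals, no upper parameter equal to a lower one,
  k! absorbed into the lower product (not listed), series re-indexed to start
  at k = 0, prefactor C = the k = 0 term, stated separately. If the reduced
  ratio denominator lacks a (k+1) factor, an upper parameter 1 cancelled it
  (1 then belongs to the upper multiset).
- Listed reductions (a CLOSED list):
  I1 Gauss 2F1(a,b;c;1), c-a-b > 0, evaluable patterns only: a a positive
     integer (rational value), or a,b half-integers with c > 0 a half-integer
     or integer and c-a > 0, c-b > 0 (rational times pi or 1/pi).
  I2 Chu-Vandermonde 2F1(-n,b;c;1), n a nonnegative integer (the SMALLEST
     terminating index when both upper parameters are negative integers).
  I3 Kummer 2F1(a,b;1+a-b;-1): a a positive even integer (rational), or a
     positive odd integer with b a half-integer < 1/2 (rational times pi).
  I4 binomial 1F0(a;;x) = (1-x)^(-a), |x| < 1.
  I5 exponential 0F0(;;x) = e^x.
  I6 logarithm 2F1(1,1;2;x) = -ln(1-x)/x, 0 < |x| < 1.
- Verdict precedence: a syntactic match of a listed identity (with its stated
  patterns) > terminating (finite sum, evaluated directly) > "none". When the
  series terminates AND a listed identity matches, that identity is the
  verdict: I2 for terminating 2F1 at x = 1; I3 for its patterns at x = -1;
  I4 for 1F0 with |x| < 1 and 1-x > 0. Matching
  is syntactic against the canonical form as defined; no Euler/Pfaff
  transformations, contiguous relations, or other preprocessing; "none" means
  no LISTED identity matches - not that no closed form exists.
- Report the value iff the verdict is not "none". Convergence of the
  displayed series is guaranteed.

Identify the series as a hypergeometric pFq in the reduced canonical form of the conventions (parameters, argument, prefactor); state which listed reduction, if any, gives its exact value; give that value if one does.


With C = -\frac{1}{5}: the canonical form is 3F2(-10, -\frac{1}{2}, \frac{2}{5}; -\frac{4}{5}, \frac{5}{2}; 1). Verdict: terminating (-10 upstairs). 11 nonzero terms in all; added directly. Its exact value is -\frac{59424624189}{227158534460}.

The tell: with t_0 = -\frac{1}{5}, the lower running product (prefactor -1/5) is a rising factorial.
Step ratio: r(k) = 1 * (k-10) (k-\frac{1}{2}) (k+\frac{2}{5}) / [(k-\frac{4}{5}) (k+\frac{5}{2}) (k+1)] - rational in k, leading ratio 1; with t_0 = -\frac{1}{5}, classification follows.


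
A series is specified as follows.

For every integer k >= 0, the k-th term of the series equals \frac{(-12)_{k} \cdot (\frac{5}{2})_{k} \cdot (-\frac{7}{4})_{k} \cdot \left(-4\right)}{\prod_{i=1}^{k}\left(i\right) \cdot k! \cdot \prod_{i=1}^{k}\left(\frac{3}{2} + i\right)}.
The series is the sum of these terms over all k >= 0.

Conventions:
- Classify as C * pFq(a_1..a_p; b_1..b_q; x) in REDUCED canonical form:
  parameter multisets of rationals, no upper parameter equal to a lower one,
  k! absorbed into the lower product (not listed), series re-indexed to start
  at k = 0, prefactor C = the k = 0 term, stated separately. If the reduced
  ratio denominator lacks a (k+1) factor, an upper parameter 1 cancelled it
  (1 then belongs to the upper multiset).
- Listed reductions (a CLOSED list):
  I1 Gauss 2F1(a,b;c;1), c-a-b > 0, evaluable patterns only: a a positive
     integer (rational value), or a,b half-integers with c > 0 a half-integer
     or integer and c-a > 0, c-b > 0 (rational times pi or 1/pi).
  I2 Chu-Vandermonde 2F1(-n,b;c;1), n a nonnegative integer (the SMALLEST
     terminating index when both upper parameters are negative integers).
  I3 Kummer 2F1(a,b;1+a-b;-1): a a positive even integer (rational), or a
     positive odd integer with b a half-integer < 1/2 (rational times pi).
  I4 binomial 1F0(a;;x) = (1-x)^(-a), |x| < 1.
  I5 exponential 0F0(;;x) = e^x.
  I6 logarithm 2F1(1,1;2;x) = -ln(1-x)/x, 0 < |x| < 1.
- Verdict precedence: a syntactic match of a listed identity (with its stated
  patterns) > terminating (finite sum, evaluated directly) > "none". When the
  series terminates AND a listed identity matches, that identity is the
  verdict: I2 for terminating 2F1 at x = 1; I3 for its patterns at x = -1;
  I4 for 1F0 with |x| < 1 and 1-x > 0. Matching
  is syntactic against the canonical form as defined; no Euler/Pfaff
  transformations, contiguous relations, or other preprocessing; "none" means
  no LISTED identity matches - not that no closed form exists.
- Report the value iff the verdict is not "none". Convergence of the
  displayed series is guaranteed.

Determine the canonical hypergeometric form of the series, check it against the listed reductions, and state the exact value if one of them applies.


Prefactor -4, argument 1: 2F1 with upper {-12, -\frac{7}{4}} over lower {1}. Verdict: Chu-Vandermonde (I2) fires (terminating 2F1 at x = 1 with n = 12, b = -7/4, c = 1). Exact value: -\frac{998356528455}{4294967296}.

Structural cue: x = 1 and the denominator's factorial ratio (C = -4, x = 1) is a lower Pochhammer.
Term ratio: r(k) = 1 * (k-12) (k-\frac{7}{4}) / [(k+1) (k+1)] - rational in k, leading ratio 1; with t_0 = -4, classification follows.


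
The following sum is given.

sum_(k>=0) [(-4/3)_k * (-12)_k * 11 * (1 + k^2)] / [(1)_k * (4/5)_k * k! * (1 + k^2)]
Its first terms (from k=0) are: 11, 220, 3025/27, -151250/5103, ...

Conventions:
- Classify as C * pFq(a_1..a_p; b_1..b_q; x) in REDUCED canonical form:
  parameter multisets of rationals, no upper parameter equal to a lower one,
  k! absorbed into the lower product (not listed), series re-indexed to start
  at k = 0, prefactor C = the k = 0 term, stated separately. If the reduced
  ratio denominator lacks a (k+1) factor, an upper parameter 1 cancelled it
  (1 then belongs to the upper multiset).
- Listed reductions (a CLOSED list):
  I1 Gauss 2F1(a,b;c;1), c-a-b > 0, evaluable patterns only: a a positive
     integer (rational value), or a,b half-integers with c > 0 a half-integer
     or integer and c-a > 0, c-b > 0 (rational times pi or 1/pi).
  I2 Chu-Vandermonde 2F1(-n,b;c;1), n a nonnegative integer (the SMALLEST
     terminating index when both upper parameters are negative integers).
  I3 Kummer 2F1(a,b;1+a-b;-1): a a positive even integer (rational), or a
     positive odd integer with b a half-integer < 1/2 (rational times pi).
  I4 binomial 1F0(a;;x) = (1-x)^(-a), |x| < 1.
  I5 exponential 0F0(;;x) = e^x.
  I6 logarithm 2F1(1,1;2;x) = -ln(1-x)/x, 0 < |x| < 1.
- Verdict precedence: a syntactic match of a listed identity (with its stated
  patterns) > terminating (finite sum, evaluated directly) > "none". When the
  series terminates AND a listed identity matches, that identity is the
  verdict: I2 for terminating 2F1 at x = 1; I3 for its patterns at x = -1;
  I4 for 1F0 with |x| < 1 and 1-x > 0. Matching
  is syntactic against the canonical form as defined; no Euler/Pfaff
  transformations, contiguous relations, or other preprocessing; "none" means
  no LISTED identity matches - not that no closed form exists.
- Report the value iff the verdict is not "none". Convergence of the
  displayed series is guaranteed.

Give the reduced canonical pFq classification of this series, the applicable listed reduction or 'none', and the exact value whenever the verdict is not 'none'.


Reduced: x = 1, 2F2, upper = {-12, -4/3}, lower = {4/5, 1}, C = 11. Verdict: terminating at k = 12: the factor (-12)_k kills every later term; summing the 13 survivors is exact. Its exact value is 227744838241869797305330703/712689030201482465983488.

Key step: t_0 being 11, the factor k^2 + 1 cancels (top and bottom), leaving C = 11, x = 1.
Step ratio: r(k) = 1 * (k-12) (k-4/3) / [(k+4/5) (k+1) (k+1)] - rational; roots negated = parameters, x = 1, C = 11.


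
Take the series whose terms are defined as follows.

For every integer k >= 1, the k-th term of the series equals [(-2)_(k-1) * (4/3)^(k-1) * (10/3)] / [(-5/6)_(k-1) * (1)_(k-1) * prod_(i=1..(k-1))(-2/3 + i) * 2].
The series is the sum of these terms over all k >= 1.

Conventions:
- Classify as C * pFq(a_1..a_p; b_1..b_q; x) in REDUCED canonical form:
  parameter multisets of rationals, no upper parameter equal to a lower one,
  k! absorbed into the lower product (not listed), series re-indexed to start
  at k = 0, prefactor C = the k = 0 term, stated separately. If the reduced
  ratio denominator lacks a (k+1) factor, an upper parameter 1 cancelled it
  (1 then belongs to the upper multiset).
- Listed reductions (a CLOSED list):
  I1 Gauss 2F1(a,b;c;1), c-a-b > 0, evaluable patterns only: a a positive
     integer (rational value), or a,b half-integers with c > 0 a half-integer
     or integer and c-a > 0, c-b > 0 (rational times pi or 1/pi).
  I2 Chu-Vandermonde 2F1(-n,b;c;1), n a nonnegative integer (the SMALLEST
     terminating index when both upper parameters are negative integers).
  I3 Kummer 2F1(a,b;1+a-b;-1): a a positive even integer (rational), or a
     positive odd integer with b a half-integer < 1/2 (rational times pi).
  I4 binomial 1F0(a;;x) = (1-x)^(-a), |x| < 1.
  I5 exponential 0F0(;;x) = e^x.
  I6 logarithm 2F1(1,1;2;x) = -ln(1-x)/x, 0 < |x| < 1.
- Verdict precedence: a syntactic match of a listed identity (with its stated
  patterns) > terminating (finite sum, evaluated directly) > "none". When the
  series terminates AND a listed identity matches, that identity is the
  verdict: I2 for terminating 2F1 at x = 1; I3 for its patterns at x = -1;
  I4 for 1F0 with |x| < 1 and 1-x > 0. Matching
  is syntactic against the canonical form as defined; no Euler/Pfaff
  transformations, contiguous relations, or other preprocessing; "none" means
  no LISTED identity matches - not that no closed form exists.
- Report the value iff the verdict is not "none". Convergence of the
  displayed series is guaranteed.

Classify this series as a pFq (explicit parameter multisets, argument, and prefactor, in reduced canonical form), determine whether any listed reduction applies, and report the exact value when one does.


This is 5/3 * 1F2(-2; -5/6, 1/3; 4/3) in reduced canonical form. Verdict: terminating - no listed pattern fits, but -2 in the upper list cuts the series at k = 2; direct evaluation. Exact value: -91/3.

Key observation: t_0 = 5/3 here, and the lower running product (C = 5/3) is a rising factorial.
Adjacent-term ratio: r(k) = (4/3) * (k-2) / [(k-5/6) (k+1/3) (k+1)] - poly over poly, x = (4/3) from leading terms; C = 5/3 at k = 0.


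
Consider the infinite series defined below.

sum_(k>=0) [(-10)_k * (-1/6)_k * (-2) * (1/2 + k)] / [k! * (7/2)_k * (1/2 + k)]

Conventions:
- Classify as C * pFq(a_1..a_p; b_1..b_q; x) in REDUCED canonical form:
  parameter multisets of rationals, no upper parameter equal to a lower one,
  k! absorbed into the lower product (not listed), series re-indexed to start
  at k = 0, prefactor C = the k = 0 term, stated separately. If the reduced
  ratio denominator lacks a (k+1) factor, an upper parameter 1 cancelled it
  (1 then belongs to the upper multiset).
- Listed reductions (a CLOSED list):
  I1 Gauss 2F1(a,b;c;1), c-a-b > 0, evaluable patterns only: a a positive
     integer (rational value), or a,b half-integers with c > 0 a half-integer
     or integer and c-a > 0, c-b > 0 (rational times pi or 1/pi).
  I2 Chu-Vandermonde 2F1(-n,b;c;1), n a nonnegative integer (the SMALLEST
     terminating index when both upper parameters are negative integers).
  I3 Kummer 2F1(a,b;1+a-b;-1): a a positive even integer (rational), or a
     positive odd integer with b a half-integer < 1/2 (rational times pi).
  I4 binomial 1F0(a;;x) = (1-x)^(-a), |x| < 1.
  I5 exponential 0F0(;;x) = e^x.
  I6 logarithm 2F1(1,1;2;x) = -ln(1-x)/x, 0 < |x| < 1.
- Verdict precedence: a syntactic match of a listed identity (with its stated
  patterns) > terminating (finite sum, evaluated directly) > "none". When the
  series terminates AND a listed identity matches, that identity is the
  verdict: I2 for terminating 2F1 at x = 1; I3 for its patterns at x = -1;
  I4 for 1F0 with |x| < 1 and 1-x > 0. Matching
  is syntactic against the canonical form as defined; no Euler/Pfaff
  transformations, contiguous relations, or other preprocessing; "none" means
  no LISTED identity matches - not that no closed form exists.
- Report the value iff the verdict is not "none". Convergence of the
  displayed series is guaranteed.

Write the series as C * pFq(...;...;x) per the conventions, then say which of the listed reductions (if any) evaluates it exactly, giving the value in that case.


At argument 1: a 2F1 with upper {-10, -1/6}, lower {7/2}, scaled by C = -2. Verdict: the Chu-Vandermonde identity I2 fires (terminating 2F1 at x = 1 with n = 10, b = -1/6, c = 7/2). Hence: -60817408/23914845.

Structural cue: t_0 being -2, striking the common factor k + 1/2 reduces the term (prefactor -2).
Term ratio: r(k) = 1 * (k-10) (k-1/6) / [(k+7/2) (k+1)] - rational in k. x = 1; t_0 = -2; negate the roots.


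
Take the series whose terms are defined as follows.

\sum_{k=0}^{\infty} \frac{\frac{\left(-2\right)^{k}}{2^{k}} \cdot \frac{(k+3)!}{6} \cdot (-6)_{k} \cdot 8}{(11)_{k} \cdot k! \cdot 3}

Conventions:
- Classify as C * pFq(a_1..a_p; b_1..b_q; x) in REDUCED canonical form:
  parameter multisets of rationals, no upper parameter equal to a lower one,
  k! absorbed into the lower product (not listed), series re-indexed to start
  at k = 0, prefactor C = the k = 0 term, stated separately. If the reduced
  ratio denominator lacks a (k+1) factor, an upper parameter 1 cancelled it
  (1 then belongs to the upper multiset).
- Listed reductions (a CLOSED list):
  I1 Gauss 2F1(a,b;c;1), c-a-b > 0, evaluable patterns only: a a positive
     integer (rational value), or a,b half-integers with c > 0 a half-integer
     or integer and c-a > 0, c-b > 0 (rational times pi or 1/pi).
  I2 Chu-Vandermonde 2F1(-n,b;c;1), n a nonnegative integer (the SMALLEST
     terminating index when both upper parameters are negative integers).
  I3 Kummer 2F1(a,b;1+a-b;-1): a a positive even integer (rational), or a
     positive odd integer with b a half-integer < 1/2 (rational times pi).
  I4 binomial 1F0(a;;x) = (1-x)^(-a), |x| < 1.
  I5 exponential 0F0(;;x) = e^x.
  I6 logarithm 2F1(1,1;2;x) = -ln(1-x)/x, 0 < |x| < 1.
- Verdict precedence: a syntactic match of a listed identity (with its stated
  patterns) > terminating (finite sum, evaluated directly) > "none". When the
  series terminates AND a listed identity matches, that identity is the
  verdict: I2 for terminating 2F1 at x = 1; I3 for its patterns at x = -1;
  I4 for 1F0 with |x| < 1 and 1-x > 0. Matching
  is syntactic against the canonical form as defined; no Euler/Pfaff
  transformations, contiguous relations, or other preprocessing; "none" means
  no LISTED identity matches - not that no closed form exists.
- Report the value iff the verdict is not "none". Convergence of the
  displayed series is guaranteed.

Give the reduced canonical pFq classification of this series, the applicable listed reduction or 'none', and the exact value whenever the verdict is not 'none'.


x = -1 here; the reduced form reads 2F1, upper {-6, 4}, lower {11}, C = \frac{8}{3}. Verdict at x = -1: Kummer's theorem (I3) matches (x = -1; c = 11 equals 1+a-b for upper {-6, 4}: listed pattern). Sum: 20.

Key observation: t_0 = \frac{8}{3} here, and the constant factors (C = 8/3) combine into one prefactor.
Step ratio: r(k) = -1 * (k-6) (k+4) / [(k+11) (k+1)] ; factor over Q: parameters, x = -1, and C = \frac{8}{3}.


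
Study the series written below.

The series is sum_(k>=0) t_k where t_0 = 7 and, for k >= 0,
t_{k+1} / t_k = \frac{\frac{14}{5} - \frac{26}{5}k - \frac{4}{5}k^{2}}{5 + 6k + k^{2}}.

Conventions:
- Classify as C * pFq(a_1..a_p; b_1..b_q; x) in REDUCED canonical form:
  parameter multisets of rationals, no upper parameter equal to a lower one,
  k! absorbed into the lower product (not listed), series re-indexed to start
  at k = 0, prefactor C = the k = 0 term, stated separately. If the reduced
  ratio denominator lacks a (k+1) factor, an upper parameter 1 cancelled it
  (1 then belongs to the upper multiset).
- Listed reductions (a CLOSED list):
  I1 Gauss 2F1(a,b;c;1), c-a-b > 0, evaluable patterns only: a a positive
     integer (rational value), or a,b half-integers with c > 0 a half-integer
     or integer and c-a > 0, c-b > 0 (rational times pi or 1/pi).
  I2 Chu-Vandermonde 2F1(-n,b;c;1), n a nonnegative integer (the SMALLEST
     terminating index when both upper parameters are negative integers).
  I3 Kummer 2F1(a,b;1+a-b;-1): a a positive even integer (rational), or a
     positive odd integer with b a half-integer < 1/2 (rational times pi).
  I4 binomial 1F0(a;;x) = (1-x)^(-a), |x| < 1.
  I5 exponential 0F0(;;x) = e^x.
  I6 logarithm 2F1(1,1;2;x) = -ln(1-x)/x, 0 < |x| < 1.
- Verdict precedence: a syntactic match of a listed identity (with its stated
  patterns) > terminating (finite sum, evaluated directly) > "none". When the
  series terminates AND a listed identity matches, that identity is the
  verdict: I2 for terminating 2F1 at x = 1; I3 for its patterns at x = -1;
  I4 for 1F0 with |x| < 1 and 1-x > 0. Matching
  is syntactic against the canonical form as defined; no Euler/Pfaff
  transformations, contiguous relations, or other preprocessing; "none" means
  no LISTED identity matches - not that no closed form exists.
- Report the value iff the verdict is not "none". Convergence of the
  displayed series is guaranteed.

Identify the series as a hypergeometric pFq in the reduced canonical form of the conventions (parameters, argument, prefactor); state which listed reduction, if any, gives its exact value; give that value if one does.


Canonical form: C = 7 times 2F1 with upper {-\frac{1}{2}, 7}, lower {5}, x = -\frac{4}{5}. Verdict: none - this 2F1 at x = -\frac{4}{5} matches no listed pattern, and upper {-\frac{1}{2}, 7} holds no stopper.

First insight: t_0 being 7, the expanded ratio factors over Q; C = 7, x = -4/5, roots give parameters.
Term ratio: r(k) = -\frac{4}{5} * (k-\frac{1}{2}) (k+7) / [(k+5) (k+1)] - rational; roots negated = parameters, x = -\frac{4}{5}, C = 7.


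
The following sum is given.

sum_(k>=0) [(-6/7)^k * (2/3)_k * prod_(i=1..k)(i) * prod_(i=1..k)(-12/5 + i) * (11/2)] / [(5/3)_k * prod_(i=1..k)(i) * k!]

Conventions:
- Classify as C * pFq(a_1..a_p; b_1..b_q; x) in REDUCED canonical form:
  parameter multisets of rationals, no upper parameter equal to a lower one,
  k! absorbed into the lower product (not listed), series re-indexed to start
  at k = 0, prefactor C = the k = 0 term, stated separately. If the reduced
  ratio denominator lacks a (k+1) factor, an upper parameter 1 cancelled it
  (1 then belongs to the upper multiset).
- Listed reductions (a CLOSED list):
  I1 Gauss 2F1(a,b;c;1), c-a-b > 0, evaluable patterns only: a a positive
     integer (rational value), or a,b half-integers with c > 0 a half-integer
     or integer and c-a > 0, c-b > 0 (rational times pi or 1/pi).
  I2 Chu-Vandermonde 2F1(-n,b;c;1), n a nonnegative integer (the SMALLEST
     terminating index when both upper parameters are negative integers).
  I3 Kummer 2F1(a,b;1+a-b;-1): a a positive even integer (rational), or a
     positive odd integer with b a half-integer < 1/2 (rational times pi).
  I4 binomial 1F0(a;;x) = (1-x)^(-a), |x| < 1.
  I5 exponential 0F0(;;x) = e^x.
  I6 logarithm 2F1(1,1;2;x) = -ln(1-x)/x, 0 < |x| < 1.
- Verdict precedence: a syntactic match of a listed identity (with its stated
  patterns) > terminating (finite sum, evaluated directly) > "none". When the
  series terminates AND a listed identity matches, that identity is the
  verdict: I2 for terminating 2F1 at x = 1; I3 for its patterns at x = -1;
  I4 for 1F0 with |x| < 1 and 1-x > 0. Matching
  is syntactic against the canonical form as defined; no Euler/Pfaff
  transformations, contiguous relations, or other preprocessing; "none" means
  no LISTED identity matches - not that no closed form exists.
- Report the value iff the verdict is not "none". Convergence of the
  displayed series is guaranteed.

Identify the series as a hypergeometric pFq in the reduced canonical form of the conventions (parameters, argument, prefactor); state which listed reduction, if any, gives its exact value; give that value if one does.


At argument -6/7: a 2F1 with upper {-7/5, 2/3}, lower {5/3}, scaled by C = 11/2. Verdict: none. Every listed pattern misses the 2F1 form at -6/7, upper {-7/5, 2/3}.

The tell: from the first term 11/2: the parameter 1 appears in both the upper and lower lists and cancels.
Adjacent-term ratio: r(k) = (-6/7) * (k-7/5) (k+2/3) / [(k+5/3) (k+1)] - rational in k, leading ratio (-6/7); with t_0 = 11/2, classification follows.


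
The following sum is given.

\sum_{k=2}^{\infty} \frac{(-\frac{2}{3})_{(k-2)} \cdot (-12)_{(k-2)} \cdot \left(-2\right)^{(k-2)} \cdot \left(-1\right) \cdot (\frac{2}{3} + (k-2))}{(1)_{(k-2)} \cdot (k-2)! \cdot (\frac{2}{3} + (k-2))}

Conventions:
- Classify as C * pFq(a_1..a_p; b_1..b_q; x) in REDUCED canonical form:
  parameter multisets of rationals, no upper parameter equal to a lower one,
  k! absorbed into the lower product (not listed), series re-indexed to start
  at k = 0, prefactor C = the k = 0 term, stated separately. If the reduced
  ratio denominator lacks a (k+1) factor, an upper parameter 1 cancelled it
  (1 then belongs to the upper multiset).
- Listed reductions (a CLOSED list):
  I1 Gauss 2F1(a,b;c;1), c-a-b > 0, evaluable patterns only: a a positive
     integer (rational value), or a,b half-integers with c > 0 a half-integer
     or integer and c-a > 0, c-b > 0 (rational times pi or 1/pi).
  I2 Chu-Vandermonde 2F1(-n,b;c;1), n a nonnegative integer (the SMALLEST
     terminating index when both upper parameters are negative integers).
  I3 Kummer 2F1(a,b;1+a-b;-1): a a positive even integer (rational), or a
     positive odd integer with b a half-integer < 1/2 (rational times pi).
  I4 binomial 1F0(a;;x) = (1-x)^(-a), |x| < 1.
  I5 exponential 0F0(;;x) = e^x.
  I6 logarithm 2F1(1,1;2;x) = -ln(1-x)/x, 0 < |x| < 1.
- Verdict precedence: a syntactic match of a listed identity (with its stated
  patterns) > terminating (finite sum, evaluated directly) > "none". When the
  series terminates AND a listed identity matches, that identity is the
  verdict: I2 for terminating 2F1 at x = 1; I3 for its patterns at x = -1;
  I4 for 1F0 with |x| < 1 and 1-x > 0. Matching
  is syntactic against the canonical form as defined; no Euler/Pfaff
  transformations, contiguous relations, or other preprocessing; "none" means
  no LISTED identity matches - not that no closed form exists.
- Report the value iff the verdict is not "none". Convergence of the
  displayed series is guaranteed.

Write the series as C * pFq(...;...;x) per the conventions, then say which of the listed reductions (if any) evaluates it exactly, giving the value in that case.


Key step: x = -2 and the factor k + 2/3 cancels (top and bottom), leaving prefactor -1.
Ratio: r(k) = -2 * (k-12) (k-\frac{2}{3}) / [(k+1) (k+1)] - rational in k, leading ratio -2; with t_0 = -1, classification follows.

At argument -2: a 2F1 with upper {-12, -\frac{2}{3}}, lower {1}, scaled by C = -1. Verdict: terminating - no listed pattern fits, but -12 in the upper list cuts the series at k = 12; direct evaluation. Value: \frac{656670001621}{129140163}.


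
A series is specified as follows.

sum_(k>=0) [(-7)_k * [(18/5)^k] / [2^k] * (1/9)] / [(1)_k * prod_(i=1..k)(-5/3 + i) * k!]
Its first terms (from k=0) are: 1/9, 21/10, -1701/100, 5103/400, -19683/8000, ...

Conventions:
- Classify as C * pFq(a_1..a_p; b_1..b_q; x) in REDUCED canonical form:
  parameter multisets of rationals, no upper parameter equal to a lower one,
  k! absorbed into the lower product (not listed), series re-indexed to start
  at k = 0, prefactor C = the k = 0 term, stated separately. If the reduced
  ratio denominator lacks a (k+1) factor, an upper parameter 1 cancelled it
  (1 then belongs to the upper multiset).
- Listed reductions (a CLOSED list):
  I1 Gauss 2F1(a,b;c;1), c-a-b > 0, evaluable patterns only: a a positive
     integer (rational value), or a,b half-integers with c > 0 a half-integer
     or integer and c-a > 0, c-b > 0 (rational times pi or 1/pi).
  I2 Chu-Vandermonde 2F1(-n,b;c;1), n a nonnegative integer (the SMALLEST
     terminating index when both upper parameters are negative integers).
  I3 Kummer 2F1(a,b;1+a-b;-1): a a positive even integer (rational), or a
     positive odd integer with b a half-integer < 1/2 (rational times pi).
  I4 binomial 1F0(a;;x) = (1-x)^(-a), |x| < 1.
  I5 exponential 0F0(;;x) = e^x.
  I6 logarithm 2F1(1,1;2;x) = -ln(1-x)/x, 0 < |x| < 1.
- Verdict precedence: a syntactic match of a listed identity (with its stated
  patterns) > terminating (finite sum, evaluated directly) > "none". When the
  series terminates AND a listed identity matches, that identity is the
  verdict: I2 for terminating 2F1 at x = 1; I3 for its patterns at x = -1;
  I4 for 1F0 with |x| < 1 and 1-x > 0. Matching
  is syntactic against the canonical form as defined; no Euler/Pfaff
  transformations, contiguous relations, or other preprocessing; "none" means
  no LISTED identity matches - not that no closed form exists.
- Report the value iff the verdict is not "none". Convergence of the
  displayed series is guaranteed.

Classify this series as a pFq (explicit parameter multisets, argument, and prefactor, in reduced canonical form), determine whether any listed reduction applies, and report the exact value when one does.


With C = 1/9: the canonical form is 1F2(-7; -2/3, 1; 9/5). Verdict: terminating - the sum ends at index 7 because -7 is a negative integer; exact evaluation follows. Value: -199324276877653/45864000000000.

First insight: from the first term 1/9: the lower running product (prefactor 1/9) is a rising factorial.
Adjacent-term ratio: r(k) = (9/5) * (k-7) / [(k-2/3) (k+1) (k+1)] - rational; roots negated = parameters, x = (9/5), C = 1/9.


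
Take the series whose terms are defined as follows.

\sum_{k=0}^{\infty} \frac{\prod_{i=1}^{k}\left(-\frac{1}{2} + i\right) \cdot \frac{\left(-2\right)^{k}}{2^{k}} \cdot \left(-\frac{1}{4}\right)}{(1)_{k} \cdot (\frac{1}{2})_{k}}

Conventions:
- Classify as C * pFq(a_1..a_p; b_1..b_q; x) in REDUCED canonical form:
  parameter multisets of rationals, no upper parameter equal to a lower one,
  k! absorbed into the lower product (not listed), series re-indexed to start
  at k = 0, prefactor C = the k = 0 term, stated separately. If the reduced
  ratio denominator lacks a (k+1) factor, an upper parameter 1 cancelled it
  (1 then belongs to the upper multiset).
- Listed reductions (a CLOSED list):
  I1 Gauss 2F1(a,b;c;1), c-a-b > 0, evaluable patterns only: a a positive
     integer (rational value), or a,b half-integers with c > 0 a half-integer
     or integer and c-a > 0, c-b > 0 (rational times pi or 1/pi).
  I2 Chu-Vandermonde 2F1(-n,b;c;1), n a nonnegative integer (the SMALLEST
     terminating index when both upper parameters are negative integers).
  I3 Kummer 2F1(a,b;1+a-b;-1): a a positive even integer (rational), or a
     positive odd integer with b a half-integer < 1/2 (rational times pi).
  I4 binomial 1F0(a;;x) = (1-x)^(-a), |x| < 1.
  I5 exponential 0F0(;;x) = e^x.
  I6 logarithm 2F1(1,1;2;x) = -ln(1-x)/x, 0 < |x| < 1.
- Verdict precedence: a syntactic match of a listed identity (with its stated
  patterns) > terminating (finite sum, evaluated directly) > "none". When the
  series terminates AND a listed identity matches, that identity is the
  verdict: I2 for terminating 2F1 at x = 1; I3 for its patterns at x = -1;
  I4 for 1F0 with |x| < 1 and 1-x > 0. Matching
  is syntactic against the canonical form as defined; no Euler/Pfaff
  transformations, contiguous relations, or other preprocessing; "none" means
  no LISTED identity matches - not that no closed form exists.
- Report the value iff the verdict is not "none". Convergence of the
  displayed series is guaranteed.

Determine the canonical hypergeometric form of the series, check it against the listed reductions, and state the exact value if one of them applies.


At argument -1: a 0F0 with upper {-}, lower {-}, scaled by C = -\frac{1}{4}. Verdict: this is the I5 exponential reduction (the 0F0 exponential series at x = -1). Exact value: \left(-\frac{1}{4}\right) \cdot e^{-1}.

The tell: from the first term -\frac{1}{4}: (1)_k (C = -1/4, x = -1) is k! itself.
Term ratio: r(k) = -1 * 1 / [(k+1)] - poly over poly, x = -1 from leading terms; C = -\frac{1}{4} at k = 0.
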